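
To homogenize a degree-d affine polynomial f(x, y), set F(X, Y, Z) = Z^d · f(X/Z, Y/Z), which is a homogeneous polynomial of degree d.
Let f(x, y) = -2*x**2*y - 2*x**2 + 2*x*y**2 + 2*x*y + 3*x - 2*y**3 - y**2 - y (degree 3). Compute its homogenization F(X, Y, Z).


F(X, Y, Z) = -2*X**2*Y - 2*X**2*Z + 2*X*Y**2 + 2*X*Y*Z + 3*X*Z**2 - 2*Y**3 - Y**2*Z - Y*Z**2

deg(f) = 3.
Substitute x = X/Z, y = Y/Z into f, then multiply by Z^3.
  monomial -2·x^2·y^1 ↦ -2·X^2·Y^1·Z^0.
  monomial -2·x^2·y^0 ↦ -2·X^2·Y^0·Z^1.
  monomial 2·x^1·y^2 ↦ 2·X^1·Y^2·Z^0.
  monomial 2·x^1·y^1 ↦ 2·X^1·Y^1·Z^1.
  monomial 3·x^1·y^0 ↦ 3·X^1·Y^0·Z^2.
  monomial -2·x^0·y^3 ↦ -2·X^0·Y^3·Z^0.
  monomial -1·x^0·y^2 ↦ -1·X^0·Y^2·Z^1.
  monomial -1·x^0·y^1 ↦ -1·X^0·Y^1·Z^2.
Collecting: F(X, Y, Z) = -2*X**2*Y - 2*X**2*Z + 2*X*Y**2 + 2*X*Y*Z + 3*X*Z**2 - 2*Y**3 - Y**2*Z - Y*Z**2.


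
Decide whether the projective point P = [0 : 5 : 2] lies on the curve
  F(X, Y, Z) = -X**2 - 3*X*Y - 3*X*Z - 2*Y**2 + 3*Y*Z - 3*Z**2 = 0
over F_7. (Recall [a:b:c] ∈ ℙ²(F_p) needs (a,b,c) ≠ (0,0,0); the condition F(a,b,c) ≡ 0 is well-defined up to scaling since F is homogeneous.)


F(0,5,2) ≡ 3 (mod 7); P is NOT on the curve.

Evaluate F(0, 5, 2) term-by-term (mod 7).
  -X**2 ↦ -1·0·1·1 = 0
  -3*X*Y ↦ -3·0·5·1 = 0
  -3*X*Z ↦ -3·0·1·2 = 0
  -2*Y**2 ↦ -2·1·25·1 = -50
  3*Y*Z ↦ 3·1·5·2 = 30
  -3*Z**2 ↦ -3·1·1·4 = -12
Sum: F(0, 5, 2) = (0) + (0) + (0) + (-50) + (30) + (-12) = -32.
Reducing mod 7: -32 ≡ 3 (mod 7).
Since F(a, b, c) ≡ 3 ≠ 0 (mod 7), P does NOT lie on the curve.


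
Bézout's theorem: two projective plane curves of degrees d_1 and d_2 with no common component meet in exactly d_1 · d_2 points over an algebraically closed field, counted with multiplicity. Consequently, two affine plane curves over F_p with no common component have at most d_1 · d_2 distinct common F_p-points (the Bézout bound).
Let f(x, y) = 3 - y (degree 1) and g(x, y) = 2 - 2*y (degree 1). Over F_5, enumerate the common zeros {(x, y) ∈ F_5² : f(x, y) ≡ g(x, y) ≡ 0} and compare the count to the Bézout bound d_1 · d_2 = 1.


Common zeros: ∅; count = 0; Bézout bound = 1.

deg(f) = 1, deg(g) = 1, so Bézout bound = 1.
Scan x ∈ F_5. For each x, list the y ∈ F_5 with f(x, y) ≡ 0 and those with g(x, y) ≡ 0 (mod 5); the common zeros in that column are the intersection.
  x = 0: f ≡ 0 at y ∈ {3}; g ≡ 0 at y ∈ {1}; common: ∅.
  x = 1: f ≡ 0 at y ∈ {3}; g ≡ 0 at y ∈ {1}; common: ∅.
  x = 2: f ≡ 0 at y ∈ {3}; g ≡ 0 at y ∈ {1}; common: ∅.
  x = 3: f ≡ 0 at y ∈ {3}; g ≡ 0 at y ∈ {1}; common: ∅.
  x = 4: f ≡ 0 at y ∈ {3}; g ≡ 0 at y ∈ {1}; common: ∅.
Collecting: common zeros = ∅, so the count is 0.
Comparison with the Bézout bound: 0 ≤ 1 = deg(f)·deg(g), as expected for curves with no common component (the affine F_5-count falls short of the bound because intersections may lie at infinity, over extension fields, or carry multiplicity).


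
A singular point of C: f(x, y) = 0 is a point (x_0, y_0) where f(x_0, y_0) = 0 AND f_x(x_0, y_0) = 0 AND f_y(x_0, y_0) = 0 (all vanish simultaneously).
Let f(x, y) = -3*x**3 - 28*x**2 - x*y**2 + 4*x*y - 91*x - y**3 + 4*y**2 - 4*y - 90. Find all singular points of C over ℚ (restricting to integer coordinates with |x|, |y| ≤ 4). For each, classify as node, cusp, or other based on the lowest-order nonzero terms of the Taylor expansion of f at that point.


Singular points: {(-3, 2)}; classification: node.

Compute partial derivatives:
  f_x = -9*x**2 - 56*x - y**2 + 4*y - 91.
  f_y = -2*x*y + 4*x - 3*y**2 + 8*y - 4.
Scan x_0 ∈ {−4, ..., 4}. For each x_0, f_y(x_0, y) is a polynomial in y; find its integer roots y ∈ {−4, ..., 4}, then test f_x and f at those candidates.
  x = -4: f_y(-4, y) = -3*y**2 + 16*y - 20; vanishes at y ∈ {2}. (-4, 2): f_x = -7 ≠ 0.
  x = -3: f_y(-3, y) = -3*y**2 + 14*y - 16; vanishes at y ∈ {2}. (-3, 2): f_x = 0, f = 0 — SINGULAR.
  x = -2: f_y(-2, y) = -3*y**2 + 12*y - 12; vanishes at y ∈ {2}. (-2, 2): f_x = -11 ≠ 0.
  x = -1: f_y(-1, y) = -3*y**2 + 10*y - 8; vanishes at y ∈ {2}. (-1, 2): f_x = -40 ≠ 0.
  x = 0: f_y(0, y) = -3*y**2 + 8*y - 4; vanishes at y ∈ {2}. (0, 2): f_x = -87 ≠ 0.
  x = 1: f_y(1, y) = -3*y**2 + 6*y; vanishes at y ∈ {0, 2}. (1, 0): f_x = -156 ≠ 0; (1, 2): f_x = -152 ≠ 0.
  x = 2: f_y(2, y) = -3*y**2 + 4*y + 4; vanishes at y ∈ {2}. (2, 2): f_x = -235 ≠ 0.
  x = 3: f_y(3, y) = -3*y**2 + 2*y + 8; vanishes at y ∈ {2}. (3, 2): f_x = -336 ≠ 0.
  x = 4: f_y(4, y) = 12 - 3*y**2; vanishes at y ∈ {-2, 2}. (4, -2): f_x = -471 ≠ 0; (4, 2): f_x = -455 ≠ 0.
Only singular point on the grid: (-3, 2).
Classify: substitute x = -3 + u, y = 2 + v and expand: f = -3*u**3 - u**2 - u*v**2 - v**3 + v**2.
No constant or linear terms (consistent with a singular point). Quadratic part: -u**2 + v**2. Cubic part: -3*u**3 - u*v**2 - v**3.
The quadratic part v**2 - u**2 = (v − u)(v + u) splits into two distinct linear factors, so there are two distinct tangent lines y − 2 = ±(x − -3) — this is a node (ordinary double point).
Classification: node.


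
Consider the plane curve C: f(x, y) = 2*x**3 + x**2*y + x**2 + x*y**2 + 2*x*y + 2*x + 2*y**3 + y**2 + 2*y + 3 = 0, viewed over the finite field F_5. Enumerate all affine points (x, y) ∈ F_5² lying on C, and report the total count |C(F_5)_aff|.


Affine F_5-points: {(0, 4), (1, 3), (2, 2), (3, 1), (4, 0)}; count = 5.

For each of the 25 pairs (x, y) ∈ F_5², evaluate f(x, y) mod 5. Record the zeros.
  x = 0: [0↦3, 1↦3, 2↦2, 3↦2, 4↦0]  zeros at y ∈ {4}
  x = 1: [0↦3, 1↦2, 2↦2, 3↦0, 4↦3]  zeros at y ∈ {3}
  x = 2: [0↦2, 1↦2, 2↦0, 3↦3, 4↦3]  zeros at y ∈ {2}
  x = 3: [0↦2, 1↦0, 2↦3, 3↦3, 4↦2]  zeros at y ∈ {1}
  x = 4: [0↦0, 1↦3, 2↦3, 3↦2, 4↦2]  zeros at y ∈ {0}
Collecting zeros: affine points = {(0, 4), (1, 3), (2, 2), (3, 1), (4, 0)}.
Total count |C(F_5)_aff| = 5.


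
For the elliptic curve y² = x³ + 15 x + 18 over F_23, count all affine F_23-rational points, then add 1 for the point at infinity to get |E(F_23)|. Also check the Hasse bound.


Affine points = {(0, 8), (0, 15), (4, 2), (4, 21), (6, 5), (6, 18), (7, 11), (7, 12), (8, 11), (8, 12), (9, 10), (9, 13), (10, 8), (10, 15), (13, 8), (13, 15), (18, 5), (18, 18), (19, 3), (19, 20), (21, 7), (21, 16), (22, 5), (22, 18)}; affine count = 24; |E(F_23)| = 25.

Discriminant check: Δ ∝ 4a³ + 27b² = 4·15³ + 27·18² = 4·3375 + 27·324 ≡ 7 (mod 23). Nonzero ⇒ E is nonsingular.
For each x ∈ F_23, compute rhs = x³ + 15·x + 18 mod 23, then count y ∈ F_23 with y² ≡ rhs.
  x = 0: rhs = 18, matching y values: 8, 15 (2 points).
  x = 1: rhs = 11, matching y values: none (0 points).
  x = 2: rhs = 10, matching y values: none (0 points).
  x = 3: rhs = 21, matching y values: none (0 points).
  x = 4: rhs = 4, matching y values: 2, 21 (2 points).
  x = 5: rhs = 11, matching y values: none (0 points).
  x = 6: rhs = 2, matching y values: 5, 18 (2 points).
  x = 7: rhs = 6, matching y values: 11, 12 (2 points).
  x = 8: rhs = 6, matching y values: 11, 12 (2 points).
  x = 9: rhs = 8, matching y values: 10, 13 (2 points).
  x = 10: rhs = 18, matching y values: 8, 15 (2 points).
  x = 11: rhs = 19, matching y values: none (0 points).
  x = 12: rhs = 17, matching y values: none (0 points).
  x = 13: rhs = 18, matching y values: 8, 15 (2 points).
  x = 14: rhs = 5, matching y values: none (0 points).
  x = 15: rhs = 7, matching y values: none (0 points).
  x = 16: rhs = 7, matching y values: none (0 points).
  x = 17: rhs = 11, matching y values: none (0 points).
  x = 18: rhs = 2, matching y values: 5, 18 (2 points).
  x = 19: rhs = 9, matching y values: 3, 20 (2 points).
  x = 20: rhs = 15, matching y values: none (0 points).
  x = 21: rhs = 3, matching y values: 7, 16 (2 points).
  x = 22: rhs = 2, matching y values: 5, 18 (2 points).
Total affine count: 24.
Full point count |E(F_23)| = 24 + 1 = 25.
Hasse bound: |25 − (23+1)| = |1| = 1 ≤ 2√23 ≈ 9.5917 ✓.


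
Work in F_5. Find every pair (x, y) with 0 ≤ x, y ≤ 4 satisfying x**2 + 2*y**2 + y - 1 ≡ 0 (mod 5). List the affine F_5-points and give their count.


Affine F_5-points: {(0, 3), (0, 4), (1, 0), (1, 2), (4, 0), (4, 2)}; count = 6.

For each of the 25 pairs (x, y) ∈ F_5², evaluate f(x, y) mod 5. Record the zeros.
  x = 0: [0↦4, 1↦2, 2↦4, 3↦0, 4↦0]  zeros at y ∈ {3, 4}
  x = 1: [0↦0, 1↦3, 2↦0, 3↦1, 4↦1]  zeros at y ∈ {0, 2}
  x = 2: [0↦3, 1↦1, 2↦3, 3↦4, 4↦4]  zeros at y ∈ ∅
  x = 3: [0↦3, 1↦1, 2↦3, 3↦4, 4↦4]  zeros at y ∈ ∅
  x = 4: [0↦0, 1↦3, 2↦0, 3↦1, 4↦1]  zeros at y ∈ {0, 2}
Collecting zeros: affine points = {(0, 3), (0, 4), (1, 0), (1, 2), (4, 0), (4, 2)}.
Total count |C(F_5)_aff| = 6.


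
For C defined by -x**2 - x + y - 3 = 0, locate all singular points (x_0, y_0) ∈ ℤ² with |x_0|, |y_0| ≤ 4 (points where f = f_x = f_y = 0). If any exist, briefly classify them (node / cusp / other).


No singular points in the scanned grid; C is smooth there.

Compute partial derivatives:
  f_x = -2*x - 1.
  f_y = 1.
f_y = 1 is a nonzero constant, so f_y never vanishes: no point (x, y) can satisfy f = f_x = f_y = 0. In particular no (x, y) ∈ {−4, ..., 4}² is singular; the curve is smooth.


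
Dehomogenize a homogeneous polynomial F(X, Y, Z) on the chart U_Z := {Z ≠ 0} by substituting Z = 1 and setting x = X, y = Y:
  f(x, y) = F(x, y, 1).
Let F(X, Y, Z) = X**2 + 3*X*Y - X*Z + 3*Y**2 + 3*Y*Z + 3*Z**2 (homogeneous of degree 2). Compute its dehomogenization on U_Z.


f(x, y) = x**2 + 3*x*y - x + 3*y**2 + 3*y + 3

On U_Z we set Z = 1. Each monomial c·X^i·Y^j·Z^k in F becomes c·x^i·y^j·1^k = c·x^i·y^j.
Substituting Z = 1: F(X, Y, 1) = x**2 + 3*x*y - x + 3*y**2 + 3*y + 3.
Note: deg(f) ≤ deg(F) = 2; strict inequality happens when F is divisible by Z (lost terms).


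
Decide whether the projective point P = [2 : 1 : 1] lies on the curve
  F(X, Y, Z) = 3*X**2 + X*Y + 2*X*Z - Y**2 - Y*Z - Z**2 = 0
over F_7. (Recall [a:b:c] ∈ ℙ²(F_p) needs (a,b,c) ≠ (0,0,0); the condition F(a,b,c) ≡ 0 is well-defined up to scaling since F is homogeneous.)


F(2,1,1) ≡ 1 (mod 7); P is NOT on the curve.

Evaluate F(2, 1, 1) term-by-term (mod 7).
  3*X**2 ↦ 3·4·1·1 = 12
  X*Y ↦ 1·2·1·1 = 2
  2*X*Z ↦ 2·2·1·1 = 4
  -Y**2 ↦ -1·1·1·1 = -1
  -Y*Z ↦ -1·1·1·1 = -1
  -Z**2 ↦ -1·1·1·1 = -1
Sum: F(2, 1, 1) = (12) + (2) + (4) + (-1) + (-1) + (-1) = 15.
Reducing mod 7: 15 ≡ 1 (mod 7).
Since F(a, b, c) ≡ 1 ≠ 0 (mod 7), P does NOT lie on the curve.


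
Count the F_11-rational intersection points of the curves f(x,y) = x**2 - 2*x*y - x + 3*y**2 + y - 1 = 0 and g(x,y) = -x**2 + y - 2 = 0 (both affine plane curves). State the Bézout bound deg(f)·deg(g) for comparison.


Common zeros: {(8, 0), (9, 6)}; count = 2; Bézout bound = 4.

deg(f) = 2, deg(g) = 2, so Bézout bound = 4.
Scan x ∈ F_11. For each x, list the y ∈ F_11 with f(x, y) ≡ 0 and those with g(x, y) ≡ 0 (mod 11); the common zeros in that column are the intersection.
  x = 0: f ≡ 0 at y ∈ ∅; g ≡ 0 at y ∈ {2}; common: ∅.
  x = 1: f ≡ 0 at y ∈ ∅; g ≡ 0 at y ∈ {3}; common: ∅.
  x = 2: f ≡ 0 at y ∈ ∅; g ≡ 0 at y ∈ {6}; common: ∅.
  x = 3: f ≡ 0 at y ∈ {4, 5}; g ≡ 0 at y ∈ {0}; common: ∅.
  x = 4: f ≡ 0 at y ∈ {0, 6}; g ≡ 0 at y ∈ {7}; common: ∅.
  x = 5: f ≡ 0 at y ∈ ∅; g ≡ 0 at y ∈ {5}; common: ∅.
  x = 6: f ≡ 0 at y ∈ {4, 7}; g ≡ 0 at y ∈ {5}; common: ∅.
  x = 7: f ≡ 0 at y ∈ ∅; g ≡ 0 at y ∈ {7}; common: ∅.
  x = 8: f ≡ 0 at y ∈ {0, 5}; g ≡ 0 at y ∈ {0}; common: {0}.
  x = 9: f ≡ 0 at y ∈ {6, 7}; g ≡ 0 at y ∈ {6}; common: {6}.
  x = 10: f ≡ 0 at y ∈ ∅; g ≡ 0 at y ∈ {3}; common: ∅.
Collecting: common zeros = {(8, 0), (9, 6)}, so the count is 2.
Comparison with the Bézout bound: 2 ≤ 4 = deg(f)·deg(g), as expected for curves with no common component (the affine F_11-count falls short of the bound because intersections may lie at infinity, over extension fields, or carry multiplicity).


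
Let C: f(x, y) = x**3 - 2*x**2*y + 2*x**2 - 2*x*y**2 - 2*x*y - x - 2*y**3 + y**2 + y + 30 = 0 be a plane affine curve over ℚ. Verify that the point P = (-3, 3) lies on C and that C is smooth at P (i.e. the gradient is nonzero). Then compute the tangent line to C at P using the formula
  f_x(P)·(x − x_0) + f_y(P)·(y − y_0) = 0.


Tangent line at P: 26*x - 23*y + 147 = 0.

Step 1: f(-3, 3) = 0, so P lies on C.
Step 2: partial derivatives
  f_x(x, y) = 3*x**2 - 4*x*y + 4*x - 2*y**2 - 2*y - 1, f_y(x, y) = -2*x**2 - 4*x*y - 2*x - 6*y**2 + 2*y + 1.
  f_x(P) = 26, f_y(P) = -23 (gradient nonzero, so P is smooth).
Step 3: tangent line at P: 26·(x − -3) + -23·(y − 3) = 0.
Expanding: 26*x - 23*y + 147 = 0.


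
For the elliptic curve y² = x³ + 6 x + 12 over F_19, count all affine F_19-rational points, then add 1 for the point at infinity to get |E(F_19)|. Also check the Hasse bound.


Affine points = {(1, 0), (3, 0), (4, 9), (4, 10), (6, 6), (6, 13), (7, 6), (7, 13), (9, 4), (9, 15), (12, 8), (12, 11), (13, 8), (13, 11), (14, 3), (14, 16), (15, 0), (16, 9), (16, 10), (17, 7), (17, 12), (18, 9), (18, 10)}; affine count = 23; |E(F_19)| = 24.

Discriminant check: Δ ∝ 4a³ + 27b² = 4·6³ + 27·12² = 4·216 + 27·144 ≡ 2 (mod 19). Nonzero ⇒ E is nonsingular.
For each x ∈ F_19, compute rhs = x³ + 6·x + 12 mod 19, then count y ∈ F_19 with y² ≡ rhs.
  x = 0: rhs = 12, matching y values: none (0 points).
  x = 1: rhs = 0, matching y values: 0 (1 points).
  x = 2: rhs = 13, matching y values: none (0 points).
  x = 3: rhs = 0, matching y values: 0 (1 points).
  x = 4: rhs = 5, matching y values: 9, 10 (2 points).
  x = 5: rhs = 15, matching y values: none (0 points).
  x = 6: rhs = 17, matching y values: 6, 13 (2 points).
  x = 7: rhs = 17, matching y values: 6, 13 (2 points).
  x = 8: rhs = 2, matching y values: none (0 points).
  x = 9: rhs = 16, matching y values: 4, 15 (2 points).
  x = 10: rhs = 8, matching y values: none (0 points).
  x = 11: rhs = 3, matching y values: none (0 points).
  x = 12: rhs = 7, matching y values: 8, 11 (2 points).
  x = 13: rhs = 7, matching y values: 8, 11 (2 points).
  x = 14: rhs = 9, matching y values: 3, 16 (2 points).
  x = 15: rhs = 0, matching y values: 0 (1 points).
  x = 16: rhs = 5, matching y values: 9, 10 (2 points).
  x = 17: rhs = 11, matching y values: 7, 12 (2 points).
  x = 18: rhs = 5, matching y values: 9, 10 (2 points).
Total affine count: 23.
Full point count |E(F_19)| = 23 + 1 = 24.
Hasse bound: |24 − (19+1)| = |4| = 4 ≤ 2√19 ≈ 8.7178 ✓.


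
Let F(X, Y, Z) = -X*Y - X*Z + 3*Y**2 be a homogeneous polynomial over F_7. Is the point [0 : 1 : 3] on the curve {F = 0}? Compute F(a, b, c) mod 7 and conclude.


F(0,1,3) ≡ 3 (mod 7); P is NOT on the curve.

Evaluate F(0, 1, 3) term-by-term (mod 7).
  -X*Y ↦ -1·0·1·1 = 0
  -X*Z ↦ -1·0·1·3 = 0
  3*Y**2 ↦ 3·1·1·1 = 3
Sum: F(0, 1, 3) = (0) + (0) + (3) = 3.
Reducing mod 7: 3 ≡ 3 (mod 7).
Since F(a, b, c) ≡ 3 ≠ 0 (mod 7), P does NOT lie on the curve.


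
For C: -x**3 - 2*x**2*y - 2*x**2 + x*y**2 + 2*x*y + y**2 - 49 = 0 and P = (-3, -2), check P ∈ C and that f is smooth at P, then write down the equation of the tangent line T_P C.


Tangent line at P: -39*x - 16*y - 149 = 0.

Step 1: f(-3, -2) = 0, so P lies on C.
Step 2: partial derivatives
  f_x(x, y) = -3*x**2 - 4*x*y - 4*x + y**2 + 2*y, f_y(x, y) = -2*x**2 + 2*x*y + 2*x + 2*y.
  f_x(P) = -39, f_y(P) = -16 (gradient nonzero, so P is smooth).
Step 3: tangent line at P: -39·(x − -3) + -16·(y − -2) = 0.
Expanding: -39*x - 16*y - 149 = 0.


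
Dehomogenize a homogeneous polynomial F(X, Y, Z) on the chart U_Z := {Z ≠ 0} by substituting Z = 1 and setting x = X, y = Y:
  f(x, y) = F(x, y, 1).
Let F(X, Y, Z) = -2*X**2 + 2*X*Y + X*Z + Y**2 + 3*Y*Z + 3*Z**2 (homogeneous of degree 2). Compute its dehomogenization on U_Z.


f(x, y) = -2*x**2 + 2*x*y + x + y**2 + 3*y + 3

On U_Z we set Z = 1. Each monomial c·X^i·Y^j·Z^k in F becomes c·x^i·y^j·1^k = c·x^i·y^j.
Substituting Z = 1: F(X, Y, 1) = -2*x**2 + 2*x*y + x + y**2 + 3*y + 3.
Note: deg(f) ≤ deg(F) = 2; strict inequality happens when F is divisible by Z (lost terms).


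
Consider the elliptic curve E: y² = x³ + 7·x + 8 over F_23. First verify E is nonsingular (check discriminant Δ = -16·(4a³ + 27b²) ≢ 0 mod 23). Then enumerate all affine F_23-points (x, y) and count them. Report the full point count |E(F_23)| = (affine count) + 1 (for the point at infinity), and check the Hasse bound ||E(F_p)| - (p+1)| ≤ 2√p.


Affine points = {(0, 10), (0, 13), (1, 4), (1, 19), (4, 10), (4, 13), (6, 6), (6, 17), (7, 3), (7, 20), (8, 1), (8, 22), (9, 8), (9, 15), (11, 6), (11, 17), (12, 7), (12, 16), (17, 7), (17, 16), (18, 3), (18, 20), (19, 10), (19, 13), (20, 11), (20, 12), (21, 3), (21, 20), (22, 0)}; affine count = 29; |E(F_23)| = 30.

Discriminant check: Δ ∝ 4a³ + 27b² = 4·7³ + 27·8² = 4·343 + 27·64 ≡ 18 (mod 23). Nonzero ⇒ E is nonsingular.
For each x ∈ F_23, compute rhs = x³ + 7·x + 8 mod 23, then count y ∈ F_23 with y² ≡ rhs.
  x = 0: rhs = 8, matching y values: 10, 13 (2 points).
  x = 1: rhs = 16, matching y values: 4, 19 (2 points).
  x = 2: rhs = 7, matching y values: none (0 points).
  x = 3: rhs = 10, matching y values: none (0 points).
  x = 4: rhs = 8, matching y values: 10, 13 (2 points).
  x = 5: rhs = 7, matching y values: none (0 points).
  x = 6: rhs = 13, matching y values: 6, 17 (2 points).
  x = 7: rhs = 9, matching y values: 3, 20 (2 points).
  x = 8: rhs = 1, matching y values: 1, 22 (2 points).
  x = 9: rhs = 18, matching y values: 8, 15 (2 points).
  x = 10: rhs = 20, matching y values: none (0 points).
  x = 11: rhs = 13, matching y values: 6, 17 (2 points).
  x = 12: rhs = 3, matching y values: 7, 16 (2 points).
  x = 13: rhs = 19, matching y values: none (0 points).
  x = 14: rhs = 21, matching y values: none (0 points).
  x = 15: rhs = 15, matching y values: none (0 points).
  x = 16: rhs = 7, matching y values: none (0 points).
  x = 17: rhs = 3, matching y values: 7, 16 (2 points).
  x = 18: rhs = 9, matching y values: 3, 20 (2 points).
  x = 19: rhs = 8, matching y values: 10, 13 (2 points).
  x = 20: rhs = 6, matching y values: 11, 12 (2 points).
  x = 21: rhs = 9, matching y values: 3, 20 (2 points).
  x = 22: rhs = 0, matching y values: 0 (1 points).
Total affine count: 29.
Full point count |E(F_23)| = 29 + 1 = 30.
Hasse bound: |30 − (23+1)| = |6| = 6 ≤ 2√23 ≈ 9.5917 ✓.


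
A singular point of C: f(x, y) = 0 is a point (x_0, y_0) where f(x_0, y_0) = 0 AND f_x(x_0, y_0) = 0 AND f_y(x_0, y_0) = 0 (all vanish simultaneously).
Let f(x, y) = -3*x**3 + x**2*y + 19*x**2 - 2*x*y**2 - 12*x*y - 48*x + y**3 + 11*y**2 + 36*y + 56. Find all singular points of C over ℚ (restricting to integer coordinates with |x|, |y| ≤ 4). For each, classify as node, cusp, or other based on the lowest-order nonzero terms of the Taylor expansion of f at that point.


Singular points: {(2, -2)}; classification: node.

Compute partial derivatives:
  f_x = -9*x**2 + 2*x*y + 38*x - 2*y**2 - 12*y - 48.
  f_y = x**2 - 4*x*y - 12*x + 3*y**2 + 22*y + 36.
Scan x_0 ∈ {−4, ..., 4}. For each x_0, f_y(x_0, y) is a polynomial in y; find its integer roots y ∈ {−4, ..., 4}, then test f_x and f at those candidates.
  x = -4: f_y(-4, y) = 3*y**2 + 38*y + 100; no integer root y with |y| ≤ 4.
  x = -3: f_y(-3, y) = 3*y**2 + 34*y + 81; no integer root y with |y| ≤ 4.
  x = -2: f_y(-2, y) = 3*y**2 + 30*y + 64; no integer root y with |y| ≤ 4.
  x = -1: f_y(-1, y) = 3*y**2 + 26*y + 49; no integer root y with |y| ≤ 4.
  x = 0: f_y(0, y) = 3*y**2 + 22*y + 36; no integer root y with |y| ≤ 4.
  x = 1: f_y(1, y) = 3*y**2 + 18*y + 25; no integer root y with |y| ≤ 4.
  x = 2: f_y(2, y) = 3*y**2 + 14*y + 16; vanishes at y ∈ {-2}. (2, -2): f_x = 0, f = 0 — SINGULAR.
  x = 3: f_y(3, y) = 3*y**2 + 10*y + 9; no integer root y with |y| ≤ 4.
  x = 4: f_y(4, y) = 3*y**2 + 6*y + 4; no integer root y with |y| ≤ 4.
Only singular point on the grid: (2, -2).
Classify: substitute x = 2 + u, y = -2 + v and expand: f = -3*u**3 + u**2*v - u**2 - 2*u*v**2 + v**3 + v**2.
No constant or linear terms (consistent with a singular point). Quadratic part: -u**2 + v**2. Cubic part: -3*u**3 + u**2*v - 2*u*v**2 + v**3.
The quadratic part v**2 - u**2 = (v − u)(v + u) splits into two distinct linear factors, so there are two distinct tangent lines y − -2 = ±(x − 2) — this is a node (ordinary double point).
Classification: node.


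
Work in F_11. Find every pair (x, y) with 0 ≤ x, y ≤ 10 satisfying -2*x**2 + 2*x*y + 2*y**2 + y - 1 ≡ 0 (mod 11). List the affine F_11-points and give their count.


Affine F_11-points: {(0, 6), (0, 10), (1, 2), (2, 5), (2, 9), (3, 5), (3, 8), (4, 0), (4, 1), (5, 3), (5, 8), (6, 4), (6, 6), (7, 0), (7, 9), (8, 1), (8, 7), (9, 3), (9, 4), (10, 7), (10, 10)}; count = 21.

For each of the 121 pairs (x, y) ∈ F_11², evaluate f(x, y) mod 11. Record the zeros.
  x = 0: [0↦10, 1↦2, 2↦9, 3↦9, 4↦2, 5↦10, 6↦0, 7↦5, 8↦3, 9↦5, 10↦0]  zeros at y ∈ {6, 10}
  x = 1: [0↦8, 1↦2, 2↦0, 3↦2, 4↦8, 5↦7, 6↦10, 7↦6, 8↦6, 9↦10, 10↦7]  zeros at y ∈ {2}
  x = 2: [0↦2, 1↦9, 2↦9, 3↦2, 4↦10, 5↦0, 6↦5, 7↦3, 8↦5, 9↦0, 10↦10]  zeros at y ∈ {5, 9}
  x = 3: [0↦3, 1↦1, 2↦3, 3↦9, 4↦8, 5↦0, 6↦7, 7↦7, 8↦0, 9↦8, 10↦9]  zeros at y ∈ {5, 8}
  x = 4: [0↦0, 1↦0, 2↦4, 3↦1, 4↦2, 5↦7, 6↦5, 7↦7, 8↦2, 9↦1, 10↦4]  zeros at y ∈ {0, 1}
  x = 5: [0↦4, 1↦6, 2↦1, 3↦0, 4↦3, 5↦10, 6↦10, 7↦3, 8↦0, 9↦1, 10↦6]  zeros at y ∈ {3, 8}
  x = 6: [0↦4, 1↦8, 2↦5, 3↦6, 4↦0, 5↦9, 6↦0, 7↦6, 8↦5, 9↦8, 10↦4]  zeros at y ∈ {4, 6}
  x = 7: [0↦0, 1↦6, 2↦5, 3↦8, 4↦4, 5↦4, 6↦8, 7↦5, 8↦6, 9↦0, 10↦9]  zeros at y ∈ {0, 9}
  x = 8: [0↦3, 1↦0, 2↦1, 3↦6, 4↦4, 5↦6, 6↦1, 7↦0, 8↦3, 9↦10, 10↦10]  zeros at y ∈ {1, 7}
  x = 9: [0↦2, 1↦1, 2↦4, 3↦0, 4↦0, 5↦4, 6↦1, 7↦2, 8↦7, 9↦5, 10↦7]  zeros at y ∈ {3, 4}
  x = 10: [0↦8, 1↦9, 2↦3, 3↦1, 4↦3, 5↦9, 6↦8, 7↦0, 8↦7, 9↦7, 10↦0]  zeros at y ∈ {7, 10}
Collecting zeros: affine points = {(0, 6), (0, 10), (1, 2), (2, 5), (2, 9), (3, 5), (3, 8), (4, 0), (4, 1), (5, 3), (5, 8), (6, 4), (6, 6), (7, 0), (7, 9), (8, 1), (8, 7), (9, 3), (9, 4), (10, 7), (10, 10)}.
Total count |C(F_11)_aff| = 21.


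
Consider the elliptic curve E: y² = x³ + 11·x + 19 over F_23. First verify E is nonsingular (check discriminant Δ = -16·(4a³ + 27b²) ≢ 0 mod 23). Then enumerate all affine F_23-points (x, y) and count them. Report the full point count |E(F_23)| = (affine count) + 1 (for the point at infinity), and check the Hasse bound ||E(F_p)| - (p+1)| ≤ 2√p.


Affine points = {(1, 10), (1, 13), (2, 7), (2, 16), (4, 9), (4, 14), (6, 5), (6, 18), (7, 5), (7, 18), (10, 5), (10, 18), (12, 4), (12, 19), (13, 6), (13, 17), (16, 6), (16, 17), (17, 6), (17, 17), (18, 0), (19, 7), (19, 16), (21, 9), (21, 14)}; affine count = 25; |E(F_23)| = 26.

Discriminant check: Δ ∝ 4a³ + 27b² = 4·11³ + 27·19² = 4·1331 + 27·361 ≡ 6 (mod 23). Nonzero ⇒ E is nonsingular.
For each x ∈ F_23, compute rhs = x³ + 11·x + 19 mod 23, then count y ∈ F_23 with y² ≡ rhs.
  x = 0: rhs = 19, matching y values: none (0 points).
  x = 1: rhs = 8, matching y values: 10, 13 (2 points).
  x = 2: rhs = 3, matching y values: 7, 16 (2 points).
  x = 3: rhs = 10, matching y values: none (0 points).
  x = 4: rhs = 12, matching y values: 9, 14 (2 points).
  x = 5: rhs = 15, matching y values: none (0 points).
  x = 6: rhs = 2, matching y values: 5, 18 (2 points).
  x = 7: rhs = 2, matching y values: 5, 18 (2 points).
  x = 8: rhs = 21, matching y values: none (0 points).
  x = 9: rhs = 19, matching y values: none (0 points).
  x = 10: rhs = 2, matching y values: 5, 18 (2 points).
  x = 11: rhs = 22, matching y values: none (0 points).
  x = 12: rhs = 16, matching y values: 4, 19 (2 points).
  x = 13: rhs = 13, matching y values: 6, 17 (2 points).
  x = 14: rhs = 19, matching y values: none (0 points).
  x = 15: rhs = 17, matching y values: none (0 points).
  x = 16: rhs = 13, matching y values: 6, 17 (2 points).
  x = 17: rhs = 13, matching y values: 6, 17 (2 points).
  x = 18: rhs = 0, matching y values: 0 (1 points).
  x = 19: rhs = 3, matching y values: 7, 16 (2 points).
  x = 20: rhs = 5, matching y values: none (0 points).
  x = 21: rhs = 12, matching y values: 9, 14 (2 points).
  x = 22: rhs = 7, matching y values: none (0 points).
Total affine count: 25.
Full point count |E(F_23)| = 25 + 1 = 26.
Hasse bound: |26 − (23+1)| = |2| = 2 ≤ 2√23 ≈ 9.5917 ✓.


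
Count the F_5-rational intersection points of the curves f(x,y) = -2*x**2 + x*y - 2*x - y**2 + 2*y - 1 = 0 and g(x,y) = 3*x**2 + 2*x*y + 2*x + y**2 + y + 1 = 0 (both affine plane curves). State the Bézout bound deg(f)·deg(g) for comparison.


Common zeros: ∅; count = 0; Bézout bound = 4.

deg(f) = 2, deg(g) = 2, so Bézout bound = 4.
Scan x ∈ F_5. For each x, list the y ∈ F_5 with f(x, y) ≡ 0 and those with g(x, y) ≡ 0 (mod 5); the common zeros in that column are the intersection.
  x = 0: f ≡ 0 at y ∈ {1}; g ≡ 0 at y ∈ ∅; common: ∅.
  x = 1: f ≡ 0 at y ∈ {0, 3}; g ≡ 0 at y ∈ {1}; common: ∅.
  x = 2: f ≡ 0 at y ∈ {1, 3}; g ≡ 0 at y ∈ ∅; common: ∅.
  x = 3: f ≡ 0 at y ∈ {0}; g ≡ 0 at y ∈ ∅; common: ∅.
  x = 4: f ≡ 0 at y ∈ ∅; g ≡ 0 at y ∈ ∅; common: ∅.
Collecting: common zeros = ∅, so the count is 0.
Comparison with the Bézout bound: 0 ≤ 4 = deg(f)·deg(g), as expected for curves with no common component (the affine F_5-count falls short of the bound because intersections may lie at infinity, over extension fields, or carry multiplicity).


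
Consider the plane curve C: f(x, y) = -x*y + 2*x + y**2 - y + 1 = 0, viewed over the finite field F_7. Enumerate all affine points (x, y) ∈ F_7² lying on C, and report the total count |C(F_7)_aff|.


Affine F_7-points: {(0, 3), (0, 5), (3, 0), (3, 4), (6, 1), (6, 6)}; count = 6.

For each of the 49 pairs (x, y) ∈ F_7², evaluate f(x, y) mod 7. Record the zeros.
  x = 0: [0↦1, 1↦1, 2↦3, 3↦0, 4↦6, 5↦0, 6↦3]  zeros at y ∈ {3, 5}
  x = 1: [0↦3, 1↦2, 2↦3, 3↦6, 4↦4, 5↦4, 6↦6]  zeros at y ∈ ∅
  x = 2: [0↦5, 1↦3, 2↦3, 3↦5, 4↦2, 5↦1, 6↦2]  zeros at y ∈ ∅
  x = 3: [0↦0, 1↦4, 2↦3, 3↦4, 4↦0, 5↦5, 6↦5]  zeros at y ∈ {0, 4}
  x = 4: [0↦2, 1↦5, 2↦3, 3↦3, 4↦5, 5↦2, 6↦1]  zeros at y ∈ ∅
  x = 5: [0↦4, 1↦6, 2↦3, 3↦2, 4↦3, 5↦6, 6↦4]  zeros at y ∈ ∅
  x = 6: [0↦6, 1↦0, 2↦3, 3↦1, 4↦1, 5↦3, 6↦0]  zeros at y ∈ {1, 6}
Collecting zeros: affine points = {(0, 3), (0, 5), (3, 0), (3, 4), (6, 1), (6, 6)}.
Total count |C(F_7)_aff| = 6.


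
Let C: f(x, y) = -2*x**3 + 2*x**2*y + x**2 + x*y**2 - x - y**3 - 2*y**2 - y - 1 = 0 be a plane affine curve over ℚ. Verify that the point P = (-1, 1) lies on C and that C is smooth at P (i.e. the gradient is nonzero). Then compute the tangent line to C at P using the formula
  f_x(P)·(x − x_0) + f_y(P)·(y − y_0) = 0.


Tangent line at P: -12*x - 8*y - 4 = 0.

Step 1: f(-1, 1) = 0, so P lies on C.
Step 2: partial derivatives
  f_x(x, y) = -6*x**2 + 4*x*y + 2*x + y**2 - 1, f_y(x, y) = 2*x**2 + 2*x*y - 3*y**2 - 4*y - 1.
  f_x(P) = -12, f_y(P) = -8 (gradient nonzero, so P is smooth).
Step 3: tangent line at P: -12·(x − -1) + -8·(y − 1) = 0.
Expanding: -12*x - 8*y - 4 = 0.


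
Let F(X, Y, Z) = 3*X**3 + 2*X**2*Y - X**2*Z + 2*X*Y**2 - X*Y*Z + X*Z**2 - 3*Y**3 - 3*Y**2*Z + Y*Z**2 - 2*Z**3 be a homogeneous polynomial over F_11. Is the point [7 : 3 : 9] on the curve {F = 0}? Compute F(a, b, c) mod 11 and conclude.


F(7,3,9) ≡ 1 (mod 11); P is NOT on the curve.

Evaluate F(7, 3, 9) term-by-term (mod 11).
  3*X**3 ↦ 3·343·1·1 = 1029
  2*X**2*Y ↦ 2·49·3·1 = 294
  -X**2*Z ↦ -1·49·1·9 = -441
  2*X*Y**2 ↦ 2·7·9·1 = 126
  -X*Y*Z ↦ -1·7·3·9 = -189
  X*Z**2 ↦ 1·7·1·81 = 567
  -3*Y**3 ↦ -3·1·27·1 = -81
  -3*Y**2*Z ↦ -3·1·9·9 = -243
  Y*Z**2 ↦ 1·1·3·81 = 243
  -2*Z**3 ↦ -2·1·1·729 = -1458
Sum: F(7, 3, 9) = (1029) + (294) + (-441) + (126) + (-189) + (567) + (-81) + (-243) + (243) + (-1458) = -153.
Reducing mod 11: -153 ≡ 1 (mod 11).
Since F(a, b, c) ≡ 1 ≠ 0 (mod 11), P does NOT lie on the curve.


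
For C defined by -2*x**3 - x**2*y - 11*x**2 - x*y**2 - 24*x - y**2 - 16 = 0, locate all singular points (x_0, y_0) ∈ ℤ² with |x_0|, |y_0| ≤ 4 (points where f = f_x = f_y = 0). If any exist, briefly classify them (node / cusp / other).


Singular points: {(-2, 2)}; classification: node.

Compute partial derivatives:
  f_x = -6*x**2 - 2*x*y - 22*x - y**2 - 24.
  f_y = -x**2 - 2*x*y - 2*y.
Scan x_0 ∈ {−4, ..., 4}. For each x_0, f_y(x_0, y) is a polynomial in y; find its integer roots y ∈ {−4, ..., 4}, then test f_x and f at those candidates.
  x = -4: f_y(-4, y) = 6*y - 16; no integer root y with |y| ≤ 4.
  x = -3: f_y(-3, y) = 4*y - 9; no integer root y with |y| ≤ 4.
  x = -2: f_y(-2, y) = 2*y - 4; vanishes at y ∈ {2}. (-2, 2): f_x = 0, f = 0 — SINGULAR.
  x = -1: f_y(-1, y) = -1; no integer root y with |y| ≤ 4.
  x = 0: f_y(0, y) = -2*y; vanishes at y ∈ {0}. (0, 0): f_x = -24 ≠ 0.
  x = 1: f_y(1, y) = -4*y - 1; no integer root y with |y| ≤ 4.
  x = 2: f_y(2, y) = -6*y - 4; no integer root y with |y| ≤ 4.
  x = 3: f_y(3, y) = -8*y - 9; no integer root y with |y| ≤ 4.
  x = 4: f_y(4, y) = -10*y - 16; no integer root y with |y| ≤ 4.
Only singular point on the grid: (-2, 2).
Classify: substitute x = -2 + u, y = 2 + v and expand: f = -2*u**3 - u**2*v - u**2 - u*v**2 + v**2.
No constant or linear terms (consistent with a singular point). Quadratic part: -u**2 + v**2. Cubic part: -2*u**3 - u**2*v - u*v**2.
The quadratic part v**2 - u**2 = (v − u)(v + u) splits into two distinct linear factors, so there are two distinct tangent lines y − 2 = ±(x − -2) — this is a node (ordinary double point).
Classification: node.


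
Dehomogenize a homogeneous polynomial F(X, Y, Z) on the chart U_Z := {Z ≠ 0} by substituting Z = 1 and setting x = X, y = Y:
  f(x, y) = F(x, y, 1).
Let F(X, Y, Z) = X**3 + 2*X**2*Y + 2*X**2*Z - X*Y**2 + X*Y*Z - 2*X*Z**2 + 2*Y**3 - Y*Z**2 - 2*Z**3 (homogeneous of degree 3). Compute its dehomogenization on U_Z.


f(x, y) = x**3 + 2*x**2*y + 2*x**2 - x*y**2 + x*y - 2*x + 2*y**3 - y - 2

On U_Z we set Z = 1. Each monomial c·X^i·Y^j·Z^k in F becomes c·x^i·y^j·1^k = c·x^i·y^j.
Substituting Z = 1: F(X, Y, 1) = x**3 + 2*x**2*y + 2*x**2 - x*y**2 + x*y - 2*x + 2*y**3 - y - 2.
Note: deg(f) ≤ deg(F) = 3; strict inequality happens when F is divisible by Z (lost terms).


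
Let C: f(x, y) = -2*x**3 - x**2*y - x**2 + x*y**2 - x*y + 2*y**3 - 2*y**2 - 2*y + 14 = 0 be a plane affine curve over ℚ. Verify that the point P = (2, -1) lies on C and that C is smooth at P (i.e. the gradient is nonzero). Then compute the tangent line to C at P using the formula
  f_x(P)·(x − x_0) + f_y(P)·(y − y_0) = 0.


Tangent line at P: -22*x - 2*y + 42 = 0.

Step 1: f(2, -1) = 0, so P lies on C.
Step 2: partial derivatives
  f_x(x, y) = -6*x**2 - 2*x*y - 2*x + y**2 - y, f_y(x, y) = -x**2 + 2*x*y - x + 6*y**2 - 4*y - 2.
  f_x(P) = -22, f_y(P) = -2 (gradient nonzero, so P is smooth).
Step 3: tangent line at P: -22·(x − 2) + -2·(y − -1) = 0.
Expanding: -22*x - 2*y + 42 = 0.


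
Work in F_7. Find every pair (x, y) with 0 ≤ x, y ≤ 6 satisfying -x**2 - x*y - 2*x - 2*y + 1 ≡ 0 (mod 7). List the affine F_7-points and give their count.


Affine F_7-points: {(0, 4), (1, 4), (2, 0), (3, 0), (4, 2), (6, 2)}; count = 6.

For each of the 49 pairs (x, y) ∈ F_7², evaluate f(x, y) mod 7. Record the zeros.
  x = 0: [0↦1, 1↦6, 2↦4, 3↦2, 4↦0, 5↦5, 6↦3]  zeros at y ∈ {4}
  x = 1: [0↦5, 1↦2, 2↦6, 3↦3, 4↦0, 5↦4, 6↦1]  zeros at y ∈ {4}
  x = 2: [0↦0, 1↦3, 2↦6, 3↦2, 4↦5, 5↦1, 6↦4]  zeros at y ∈ {0}
  x = 3: [0↦0, 1↦2, 2↦4, 3↦6, 4↦1, 5↦3, 6↦5]  zeros at y ∈ {0}
  x = 4: [0↦5, 1↦6, 2↦0, 3↦1, 4↦2, 5↦3, 6↦4]  zeros at y ∈ {2}
  x = 5: [0↦1, 1↦1, 2↦1, 3↦1, 4↦1, 5↦1, 6↦1]  zeros at y ∈ ∅
  x = 6: [0↦2, 1↦1, 2↦0, 3↦6, 4↦5, 5↦4, 6↦3]  zeros at y ∈ {2}
Collecting zeros: affine points = {(0, 4), (1, 4), (2, 0), (3, 0), (4, 2), (6, 2)}.
Total count |C(F_7)_aff| = 6.


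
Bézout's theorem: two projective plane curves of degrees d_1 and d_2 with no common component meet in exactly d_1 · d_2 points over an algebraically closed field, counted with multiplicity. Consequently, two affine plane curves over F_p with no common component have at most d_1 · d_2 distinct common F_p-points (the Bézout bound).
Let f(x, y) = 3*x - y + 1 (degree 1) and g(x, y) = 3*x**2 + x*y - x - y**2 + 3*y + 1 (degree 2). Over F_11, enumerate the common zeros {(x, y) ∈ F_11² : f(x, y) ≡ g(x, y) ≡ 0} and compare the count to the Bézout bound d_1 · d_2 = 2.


Common zeros: {(4, 2), (8, 3)}; count = 2; Bézout bound = 2.

deg(f) = 1, deg(g) = 2, so Bézout bound = 2.
Scan x ∈ F_11. For each x, list the y ∈ F_11 with f(x, y) ≡ 0 and those with g(x, y) ≡ 0 (mod 11); the common zeros in that column are the intersection.
  x = 0: f ≡ 0 at y ∈ {1}; g ≡ 0 at y ∈ ∅; common: ∅.
  x = 1: f ≡ 0 at y ∈ {4}; g ≡ 0 at y ∈ ∅; common: ∅.
  x = 2: f ≡ 0 at y ∈ {7}; g ≡ 0 at y ∈ {0, 5}; common: ∅.
  x = 3: f ≡ 0 at y ∈ {10}; g ≡ 0 at y ∈ {2, 4}; common: ∅.
  x = 4: f ≡ 0 at y ∈ {2}; g ≡ 0 at y ∈ {2, 5}; common: {2}.
  x = 5: f ≡ 0 at y ∈ {5}; g ≡ 0 at y ∈ ∅; common: ∅.
  x = 6: f ≡ 0 at y ∈ {8}; g ≡ 0 at y ∈ {3, 6}; common: ∅.
  x = 7: f ≡ 0 at y ∈ {0}; g ≡ 0 at y ∈ {4, 6}; common: ∅.
  x = 8: f ≡ 0 at y ∈ {3}; g ≡ 0 at y ∈ {3, 8}; common: {3}.
  x = 9: f ≡ 0 at y ∈ {6}; g ≡ 0 at y ∈ ∅; common: ∅.
  x = 10: f ≡ 0 at y ∈ {9}; g ≡ 0 at y ∈ ∅; common: ∅.
Collecting: common zeros = {(4, 2), (8, 3)}, so the count is 2.
Comparison with the Bézout bound: 2 ≤ 2 = deg(f)·deg(g), as expected for curves with no common component (the bound is attained).


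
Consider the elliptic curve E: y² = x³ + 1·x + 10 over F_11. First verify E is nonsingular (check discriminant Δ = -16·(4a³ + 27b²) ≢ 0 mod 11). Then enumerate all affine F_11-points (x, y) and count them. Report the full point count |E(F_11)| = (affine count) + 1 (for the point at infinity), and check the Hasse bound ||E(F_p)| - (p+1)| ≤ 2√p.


Affine points = {(1, 1), (1, 10), (2, 3), (2, 8), (4, 1), (4, 10), (6, 1), (6, 10), (9, 0)}; affine count = 9; |E(F_11)| = 10.

Discriminant check: Δ ∝ 4a³ + 27b² = 4·1³ + 27·10² = 4·1 + 27·100 ≡ 9 (mod 11). Nonzero ⇒ E is nonsingular.
For each x ∈ F_11, compute rhs = x³ + 1·x + 10 mod 11, then count y ∈ F_11 with y² ≡ rhs.
  x = 0: rhs = 10, matching y values: none (0 points).
  x = 1: rhs = 1, matching y values: 1, 10 (2 points).
  x = 2: rhs = 9, matching y values: 3, 8 (2 points).
  x = 3: rhs = 7, matching y values: none (0 points).
  x = 4: rhs = 1, matching y values: 1, 10 (2 points).
  x = 5: rhs = 8, matching y values: none (0 points).
  x = 6: rhs = 1, matching y values: 1, 10 (2 points).
  x = 7: rhs = 8, matching y values: none (0 points).
  x = 8: rhs = 2, matching y values: none (0 points).
  x = 9: rhs = 0, matching y values: 0 (1 points).
  x = 10: rhs = 8, matching y values: none (0 points).
Total affine count: 9.
Full point count |E(F_11)| = 9 + 1 = 10.
Hasse bound: |10 − (11+1)| = |-2| = 2 ≤ 2√11 ≈ 6.6332 ✓.


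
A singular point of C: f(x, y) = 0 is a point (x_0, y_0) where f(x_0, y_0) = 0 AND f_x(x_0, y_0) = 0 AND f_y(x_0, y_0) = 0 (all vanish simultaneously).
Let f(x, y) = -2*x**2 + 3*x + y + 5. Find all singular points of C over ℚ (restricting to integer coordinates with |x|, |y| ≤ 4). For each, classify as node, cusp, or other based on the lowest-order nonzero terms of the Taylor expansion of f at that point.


No singular points in the scanned grid; C is smooth there.

Compute partial derivatives:
  f_x = 3 - 4*x.
  f_y = 1.
f_y = 1 is a nonzero constant, so f_y never vanishes: no point (x, y) can satisfy f = f_x = f_y = 0. In particular no (x, y) ∈ {−4, ..., 4}² is singular; the curve is smooth.


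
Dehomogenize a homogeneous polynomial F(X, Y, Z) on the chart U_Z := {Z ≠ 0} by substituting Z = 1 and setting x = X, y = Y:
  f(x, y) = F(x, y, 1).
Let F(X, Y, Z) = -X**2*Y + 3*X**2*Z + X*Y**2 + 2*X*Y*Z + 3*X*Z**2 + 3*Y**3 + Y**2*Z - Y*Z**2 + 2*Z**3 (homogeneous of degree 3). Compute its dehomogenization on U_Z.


f(x, y) = -x**2*y + 3*x**2 + x*y**2 + 2*x*y + 3*x + 3*y**3 + y**2 - y + 2

On U_Z we set Z = 1. Each monomial c·X^i·Y^j·Z^k in F becomes c·x^i·y^j·1^k = c·x^i·y^j.
Substituting Z = 1: F(X, Y, 1) = -x**2*y + 3*x**2 + x*y**2 + 2*x*y + 3*x + 3*y**3 + y**2 - y + 2.
Note: deg(f) ≤ deg(F) = 3; strict inequality happens when F is divisible by Z (lost terms).


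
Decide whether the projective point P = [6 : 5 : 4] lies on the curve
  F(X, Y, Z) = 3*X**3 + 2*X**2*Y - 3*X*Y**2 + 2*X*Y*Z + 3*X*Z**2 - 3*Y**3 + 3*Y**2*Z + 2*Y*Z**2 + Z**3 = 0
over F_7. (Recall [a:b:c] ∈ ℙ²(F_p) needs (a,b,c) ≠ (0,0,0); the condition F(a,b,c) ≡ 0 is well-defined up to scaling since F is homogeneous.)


F(6,5,4) ≡ 3 (mod 7); P is NOT on the curve.

Evaluate F(6, 5, 4) term-by-term (mod 7).
  3*X**3 ↦ 3·216·1·1 = 648
  2*X**2*Y ↦ 2·36·5·1 = 360
  -3*X*Y**2 ↦ -3·6·25·1 = -450
  2*X*Y*Z ↦ 2·6·5·4 = 240
  3*X*Z**2 ↦ 3·6·1·16 = 288
  -3*Y**3 ↦ -3·1·125·1 = -375
  3*Y**2*Z ↦ 3·1·25·4 = 300
  2*Y*Z**2 ↦ 2·1·5·16 = 160
  Z**3 ↦ 1·1·1·64 = 64
Sum: F(6, 5, 4) = (648) + (360) + (-450) + (240) + (288) + (-375) + (300) + (160) + (64) = 1235.
Reducing mod 7: 1235 ≡ 3 (mod 7).
Since F(a, b, c) ≡ 3 ≠ 0 (mod 7), P does NOT lie on the curve.


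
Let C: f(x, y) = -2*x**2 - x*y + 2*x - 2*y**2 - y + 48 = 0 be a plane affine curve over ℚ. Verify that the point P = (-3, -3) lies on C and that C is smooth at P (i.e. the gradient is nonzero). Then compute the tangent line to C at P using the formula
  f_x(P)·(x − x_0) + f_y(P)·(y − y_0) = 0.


Tangent line at P: 17*x + 14*y + 93 = 0.

Step 1: f(-3, -3) = 0, so P lies on C.
Step 2: partial derivatives
  f_x(x, y) = -4*x - y + 2, f_y(x, y) = -x - 4*y - 1.
  f_x(P) = 17, f_y(P) = 14 (gradient nonzero, so P is smooth).
Step 3: tangent line at P: 17·(x − -3) + 14·(y − -3) = 0.
Expanding: 17*x + 14*y + 93 = 0.


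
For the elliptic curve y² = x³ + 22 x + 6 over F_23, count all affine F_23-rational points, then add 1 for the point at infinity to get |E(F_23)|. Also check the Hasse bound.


Affine points = {(0, 11), (0, 12), (1, 11), (1, 12), (2, 9), (2, 14), (6, 3), (6, 20), (8, 2), (8, 21), (9, 6), (9, 17), (15, 10), (15, 13), (17, 7), (17, 16), (18, 1), (18, 22), (21, 0), (22, 11), (22, 12)}; affine count = 21; |E(F_23)| = 22.

Discriminant check: Δ ∝ 4a³ + 27b² = 4·22³ + 27·6² = 4·10648 + 27·36 ≡ 2 (mod 23). Nonzero ⇒ E is nonsingular.
For each x ∈ F_23, compute rhs = x³ + 22·x + 6 mod 23, then count y ∈ F_23 with y² ≡ rhs.
  x = 0: rhs = 6, matching y values: 11, 12 (2 points).
  x = 1: rhs = 6, matching y values: 11, 12 (2 points).
  x = 2: rhs = 12, matching y values: 9, 14 (2 points).
  x = 3: rhs = 7, matching y values: none (0 points).
  x = 4: rhs = 20, matching y values: none (0 points).
  x = 5: rhs = 11, matching y values: none (0 points).
  x = 6: rhs = 9, matching y values: 3, 20 (2 points).
  x = 7: rhs = 20, matching y values: none (0 points).
  x = 8: rhs = 4, matching y values: 2, 21 (2 points).
  x = 9: rhs = 13, matching y values: 6, 17 (2 points).
  x = 10: rhs = 7, matching y values: none (0 points).
  x = 11: rhs = 15, matching y values: none (0 points).
  x = 12: rhs = 20, matching y values: none (0 points).
  x = 13: rhs = 5, matching y values: none (0 points).
  x = 14: rhs = 22, matching y values: none (0 points).
  x = 15: rhs = 8, matching y values: 10, 13 (2 points).
  x = 16: rhs = 15, matching y values: none (0 points).
  x = 17: rhs = 3, matching y values: 7, 16 (2 points).
  x = 18: rhs = 1, matching y values: 1, 22 (2 points).
  x = 19: rhs = 15, matching y values: none (0 points).
  x = 20: rhs = 5, matching y values: none (0 points).
  x = 21: rhs = 0, matching y values: 0 (1 points).
  x = 22: rhs = 6, matching y values: 11, 12 (2 points).
Total affine count: 21.
Full point count |E(F_23)| = 21 + 1 = 22.
Hasse bound: |22 − (23+1)| = |-2| = 2 ≤ 2√23 ≈ 9.5917 ✓.
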